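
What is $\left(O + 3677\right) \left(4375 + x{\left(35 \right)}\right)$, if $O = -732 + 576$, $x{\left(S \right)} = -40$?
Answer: $15263535$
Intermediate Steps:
$O = -156$
$\left(O + 3677\right) \left(4375 + x{\left(35 \right)}\right) = \left(-156 + 3677\right) \left(4375 - 40\right) = 3521 \cdot 4335 = 15263535$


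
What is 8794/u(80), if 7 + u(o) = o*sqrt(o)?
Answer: 61558/511951 + 2814080*sqrt(5)/511951 ≈ 12.411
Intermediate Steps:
u(o) = -7 + o**(3/2) (u(o) = -7 + o*sqrt(o) = -7 + o**(3/2))
8794/u(80) = 8794/(-7 + 80**(3/2)) = 8794/(-7 + 320*sqrt(5))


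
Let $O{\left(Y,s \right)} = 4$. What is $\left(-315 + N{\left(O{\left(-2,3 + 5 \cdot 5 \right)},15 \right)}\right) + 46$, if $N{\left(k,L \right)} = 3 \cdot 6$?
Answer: $-251$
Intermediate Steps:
$N{\left(k,L \right)} = 18$
$\left(-315 + N{\left(O{\left(-2,3 + 5 \cdot 5 \right)},15 \right)}\right) + 46 = \left(-315 + 18\right) + 46 = -297 + 46 = -251$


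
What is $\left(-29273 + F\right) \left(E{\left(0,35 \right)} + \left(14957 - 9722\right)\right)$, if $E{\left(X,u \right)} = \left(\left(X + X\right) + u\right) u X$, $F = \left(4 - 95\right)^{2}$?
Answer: $-109893120$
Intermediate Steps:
$F = 8281$ ($F = \left(-91\right)^{2} = 8281$)
$E{\left(X,u \right)} = X u \left(u + 2 X\right)$ ($E{\left(X,u \right)} = \left(2 X + u\right) X u = \left(u + 2 X\right) X u = X u \left(u + 2 X\right)$)
$\left(-29273 + F\right) \left(E{\left(0,35 \right)} + \left(14957 - 9722\right)\right) = \left(-29273 + 8281\right) \left(0 \cdot 35 \left(35 + 2 \cdot 0\right) + \left(14957 - 9722\right)\right) = - 20992 \left(0 \cdot 35 \left(35 + 0\right) + 5235\right) = - 20992 \left(0 \cdot 35 \cdot 35 + 5235\right) = - 20992 \left(0 + 5235\right) = \left(-20992\right) 5235 = -109893120$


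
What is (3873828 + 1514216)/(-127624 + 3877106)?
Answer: 2694022/1874741 ≈ 1.4370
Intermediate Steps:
(3873828 + 1514216)/(-127624 + 3877106) = 5388044/3749482 = 5388044*(1/3749482) = 2694022/1874741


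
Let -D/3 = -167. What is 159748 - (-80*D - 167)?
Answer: 199995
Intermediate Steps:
D = 501 (D = -3*(-167) = 501)
159748 - (-80*D - 167) = 159748 - (-80*501 - 167) = 159748 - (-40080 - 167) = 159748 - 1*(-40247) = 159748 + 40247 = 199995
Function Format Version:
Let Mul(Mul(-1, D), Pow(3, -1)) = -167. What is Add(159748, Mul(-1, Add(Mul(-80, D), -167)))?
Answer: 199995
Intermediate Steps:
D = 501 (D = Mul(-3, -167) = 501)
Add(159748, Mul(-1, Add(Mul(-80, D), -167))) = Add(159748, Mul(-1, Add(Mul(-80, 501), -167))) = Add(159748, Mul(-1, Add(-40080, -167))) = Add(159748, Mul(-1, -40247)) = Add(159748, 40247) = 199995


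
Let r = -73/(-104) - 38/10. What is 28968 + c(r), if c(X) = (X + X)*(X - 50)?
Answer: 3960954921/135200 ≈ 29297.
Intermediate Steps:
r = -1611/520 (r = -73*(-1/104) - 38*⅒ = 73/104 - 19/5 = -1611/520 ≈ -3.0981)
c(X) = 2*X*(-50 + X) (c(X) = (2*X)*(-50 + X) = 2*X*(-50 + X))
28968 + c(r) = 28968 + 2*(-1611/520)*(-50 - 1611/520) = 28968 + 2*(-1611/520)*(-27611/520) = 28968 + 44481321/135200 = 3960954921/135200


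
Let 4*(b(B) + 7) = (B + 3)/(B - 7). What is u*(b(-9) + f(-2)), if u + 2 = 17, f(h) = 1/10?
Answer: -3267/32 ≈ -102.09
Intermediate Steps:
f(h) = ⅒
b(B) = -7 + (3 + B)/(4*(-7 + B)) (b(B) = -7 + ((B + 3)/(B - 7))/4 = -7 + ((3 + B)/(-7 + B))/4 = -7 + (3 + B)/(4*(-7 + B)))
u = 15 (u = -2 + 17 = 15)
u*(b(-9) + f(-2)) = 15*((199 - 27*(-9))/(4*(-7 - 9)) + ⅒) = 15*((¼)*(199 + 243)/(-16) + ⅒) = 15*((¼)*(-1/16)*442 + ⅒) = 15*(-221/32 + ⅒) = 15*(-1089/160) = -3267/32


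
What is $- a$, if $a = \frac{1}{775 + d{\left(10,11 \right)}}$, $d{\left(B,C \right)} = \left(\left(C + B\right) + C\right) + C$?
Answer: $- \frac{1}{818} \approx -0.0012225$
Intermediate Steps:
$d{\left(B,C \right)} = B + 3 C$ ($d{\left(B,C \right)} = \left(\left(B + C\right) + C\right) + C = \left(B + 2 C\right) + C = B + 3 C$)
$a = \frac{1}{818}$ ($a = \frac{1}{775 + \left(10 + 3 \cdot 11\right)} = \frac{1}{775 + \left(10 + 33\right)} = \frac{1}{775 + 43} = \frac{1}{818} \approx 0.0012225$)
$- a = \left(-1\right) \frac{1}{818} = - \frac{1}{818}$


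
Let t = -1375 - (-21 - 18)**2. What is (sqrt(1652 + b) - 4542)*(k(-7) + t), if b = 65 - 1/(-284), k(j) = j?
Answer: 13185426 - 8709*sqrt(3846851)/142 ≈ 1.3065e+7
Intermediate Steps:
b = 18461/284 (b = 65 - 1*(-1/284) = 65 + 1/284 = 18461/284 ≈ 65.004)
t = -2896 (t = -1375 - 1*(-39)**2 = -1375 - 1*1521 = -1375 - 1521 = -2896)
(sqrt(1652 + b) - 4542)*(k(-7) + t) = (sqrt(1652 + 18461/284) - 4542)*(-7 - 2896) = (sqrt(487629/284) - 4542)*(-2903) = (3*sqrt(3846851)/142 - 4542)*(-2903) = (-4542 + 3*sqrt(3846851)/142)*(-2903) = 13185426 - 8709*sqrt(3846851)/142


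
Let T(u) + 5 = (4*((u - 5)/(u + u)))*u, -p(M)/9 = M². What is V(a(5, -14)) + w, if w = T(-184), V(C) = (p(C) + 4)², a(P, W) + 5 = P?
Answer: -367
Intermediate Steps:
a(P, W) = -5 + P
p(M) = -9*M²
T(u) = -15 + 2*u (T(u) = -5 + (4*((u - 5)/(u + u)))*u = -5 + (4*((-5 + u)/((2*u))))*u = -5 + (4*((-5 + u)*(1/(2*u))))*u = -5 + (4*((-5 + u)/(2*u)))*u = -5 + (2*(-5 + u)/u)*u = -5 + (-10 + 2*u) = -15 + 2*u)
V(C) = (4 - 9*C²)² (V(C) = (-9*C² + 4)² = (4 - 9*C²)²)
w = -383 (w = -15 + 2*(-184) = -15 - 368 = -383)
V(a(5, -14)) + w = (-4 + 9*(-5 + 5)²)² - 383 = (-4 + 9*0²)² - 383 = (-4 + 9*0)² - 383 = (-4 + 0)² - 383 = (-4)² - 383 = 16 - 383 = -367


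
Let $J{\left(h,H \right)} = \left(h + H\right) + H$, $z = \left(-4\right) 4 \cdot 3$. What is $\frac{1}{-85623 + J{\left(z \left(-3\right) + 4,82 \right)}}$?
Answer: $- \frac{1}{85311} \approx -1.1722 \cdot 10^{-5}$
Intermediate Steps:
$z = -48$ ($z = \left(-16\right) 3 = -48$)
$J{\left(h,H \right)} = h + 2 H$ ($J{\left(h,H \right)} = \left(H + h\right) + H = h + 2 H$)
$\frac{1}{-85623 + J{\left(z \left(-3\right) + 4,82 \right)}} = \frac{1}{-85623 + \left(\left(\left(-48\right) \left(-3\right) + 4\right) + 2 \cdot 82\right)} = \frac{1}{-85623 + \left(\left(144 + 4\right) + 164\right)} = \frac{1}{-85623 + \left(148 + 164\right)} = \frac{1}{-85623 + 312} = \frac{1}{-85311} = - \frac{1}{85311}$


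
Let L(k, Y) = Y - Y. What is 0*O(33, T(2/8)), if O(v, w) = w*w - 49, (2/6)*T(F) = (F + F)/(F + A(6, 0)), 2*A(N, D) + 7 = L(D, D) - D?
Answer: 0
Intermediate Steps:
L(k, Y) = 0
A(N, D) = -7/2 - D/2 (A(N, D) = -7/2 + (0 - D)/2 = -7/2 + (-D)/2 = -7/2 - D/2)
T(F) = 6*F/(-7/2 + F) (T(F) = 3*((F + F)/(F + (-7/2 - ½*0))) = 3*((2*F)/(F + (-7/2 + 0))) = 3*((2*F)/(F - 7/2)) = 3*((2*F)/(-7/2 + F)) = 3*(2*F/(-7/2 + F)) = 6*F/(-7/2 + F))
O(v, w) = -49 + w² (O(v, w) = w² - 49 = -49 + w²)
0*O(33, T(2/8)) = 0*(-49 + (12*(2/8)/(-7 + 2*(2/8)))²) = 0*(-49 + (12*(2*(⅛))/(-7 + 2*(2*(⅛))))²) = 0*(-49 + (12*(¼)/(-7 + 2*(¼)))²) = 0*(-49 + (12*(¼)/(-7 + ½))²) = 0*(-49 + (12*(¼)/(-13/2))²) = 0*(-49 + (12*(¼)*(-2/13))²) = 0*(-49 + (-6/13)²) = 0*(-49 + 36/169) = 0*(-8245/169) = 0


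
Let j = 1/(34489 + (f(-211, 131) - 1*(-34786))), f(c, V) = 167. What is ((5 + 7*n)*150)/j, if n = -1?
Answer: -20832600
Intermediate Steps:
j = 1/69442 (j = 1/(34489 + (167 - 1*(-34786))) = 1/(34489 + (167 + 34786)) = 1/(34489 + 34953) = 1/69442 ≈ 1.4401e-5)
((5 + 7*n)*150)/j = ((5 + 7*(-1))*150)/(1/69442) = ((5 - 7)*150)*69442 = -2*150*69442 = -300*69442 = -20832600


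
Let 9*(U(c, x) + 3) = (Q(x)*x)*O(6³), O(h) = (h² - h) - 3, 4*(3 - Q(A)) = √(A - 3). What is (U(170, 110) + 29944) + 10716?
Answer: 1743347 - 851345*√107/6 ≈ 2.7562e+5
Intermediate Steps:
Q(A) = 3 - √(-3 + A)/4 (Q(A) = 3 - √(A - 3)/4 = 3 - √(-3 + A)/4)
O(h) = -3 + h² - h
U(c, x) = -3 + 15479*x*(3 - √(-3 + x)/4)/3 (U(c, x) = -3 + (((3 - √(-3 + x)/4)*x)*(-3 + (6³)² - 1*6³))/9 = -3 + ((x*(3 - √(-3 + x)/4))*(-3 + 216² - 1*216))/9 = -3 + ((x*(3 - √(-3 + x)/4))*(-3 + 46656 - 216))/9 = -3 + ((x*(3 - √(-3 + x)/4))*46437)/9 = -3 + (46437*x*(3 - √(-3 + x)/4))/9 = -3 + 15479*x*(3 - √(-3 + x)/4)/3)
(U(170, 110) + 29944) + 10716 = ((-3 - 15479/12*110*(-12 + √(-3 + 110))) + 29944) + 10716 = ((-3 - 15479/12*110*(-12 + √107)) + 29944) + 10716 = ((-3 + (1702690 - 851345*√107/6)) + 29944) + 10716 = ((1702687 - 851345*√107/6) + 29944) + 10716 = (1732631 - 851345*√107/6) + 10716 = 1743347 - 851345*√107/6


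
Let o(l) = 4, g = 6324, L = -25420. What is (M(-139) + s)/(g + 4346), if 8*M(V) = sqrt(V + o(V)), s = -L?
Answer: 2542/1067 + 3*I*sqrt(15)/85360 ≈ 2.3824 + 0.00013612*I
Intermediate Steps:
s = 25420 (s = -1*(-25420) = 25420)
M(V) = sqrt(4 + V)/8 (M(V) = sqrt(V + 4)/8 = sqrt(4 + V)/8)
(M(-139) + s)/(g + 4346) = (sqrt(4 - 139)/8 + 25420)/(6324 + 4346) = (sqrt(-135)/8 + 25420)/10670 = ((3*I*sqrt(15))/8 + 25420)*(1/10670) = (3*I*sqrt(15)/8 + 25420)*(1/10670) = (25420 + 3*I*sqrt(15)/8)*(1/10670) = 2542/1067 + 3*I*sqrt(15)/85360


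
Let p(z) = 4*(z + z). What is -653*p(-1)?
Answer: 5224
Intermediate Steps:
p(z) = 8*z (p(z) = 4*(2*z) = 8*z)
-653*p(-1) = -5224*(-1) = -653*(-8) = 5224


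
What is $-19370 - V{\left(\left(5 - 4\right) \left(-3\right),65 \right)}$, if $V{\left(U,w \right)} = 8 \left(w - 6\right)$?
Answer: $-19842$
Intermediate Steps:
$V{\left(U,w \right)} = -48 + 8 w$ ($V{\left(U,w \right)} = 8 \left(-6 + w\right) = -48 + 8 w$)
$-19370 - V{\left(\left(5 - 4\right) \left(-3\right),65 \right)} = -19370 - \left(-48 + 8 \cdot 65\right) = -19370 - \left(-48 + 520\right) = -19370 - 472 = -19842$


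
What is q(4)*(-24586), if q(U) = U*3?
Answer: -295032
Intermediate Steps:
q(U) = 3*U
q(4)*(-24586) = (3*4)*(-24586) = 12*(-24586) = -295032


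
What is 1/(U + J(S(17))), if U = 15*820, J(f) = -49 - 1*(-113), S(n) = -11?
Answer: 1/12364 ≈ 8.0880e-5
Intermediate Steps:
J(f) = 64 (J(f) = -49 + 113 = 64)
U = 12300
1/(U + J(S(17))) = 1/(12300 + 64) = 1/12364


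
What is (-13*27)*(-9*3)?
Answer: 9477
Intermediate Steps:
(-13*27)*(-9*3) = -351*(-27) = 9477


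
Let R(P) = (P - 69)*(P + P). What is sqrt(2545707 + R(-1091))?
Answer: sqrt(5076827) ≈ 2253.2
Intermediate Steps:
R(P) = 2*P*(-69 + P) (R(P) = (-69 + P)*(2*P) = 2*P*(-69 + P))
sqrt(2545707 + R(-1091)) = sqrt(2545707 + 2*(-1091)*(-69 - 1091)) = sqrt(2545707 + 2*(-1091)*(-1160)) = sqrt(2545707 + 2531120) = sqrt(5076827)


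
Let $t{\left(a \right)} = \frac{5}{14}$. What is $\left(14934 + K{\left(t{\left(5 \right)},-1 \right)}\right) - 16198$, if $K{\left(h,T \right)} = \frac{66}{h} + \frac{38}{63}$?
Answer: $- \frac{339758}{315} \approx -1078.6$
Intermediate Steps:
$t{\left(a \right)} = \frac{5}{14}$ ($t{\left(a \right)} = 5 \cdot \frac{1}{14} = \frac{5}{14}$)
$K{\left(h,T \right)} = \frac{38}{63} + \frac{66}{h}$ ($K{\left(h,T \right)} = \frac{66}{h} + 38 \cdot \frac{1}{63} = \frac{66}{h} + \frac{38}{63} = \frac{38}{63} + \frac{66}{h}$)
$\left(14934 + K{\left(t{\left(5 \right)},-1 \right)}\right) - 16198 = \left(14934 + \left(\frac{38}{63} + \frac{66}{\frac{5}{14}}\right)\right) - 16198 = \left(14934 + \left(\frac{38}{63} + 66 \cdot \frac{14}{5}\right)\right) - 16198 = \left(14934 + \left(\frac{38}{63} + \frac{924}{5}\right)\right) - 16198 = \left(14934 + \frac{58402}{315}\right) - 16198 = \frac{4762612}{315} - 16198 = - \frac{339758}{315}$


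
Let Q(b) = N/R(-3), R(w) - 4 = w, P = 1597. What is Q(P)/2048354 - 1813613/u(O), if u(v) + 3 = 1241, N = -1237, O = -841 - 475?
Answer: -928730743602/633965563 ≈ -1465.0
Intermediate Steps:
R(w) = 4 + w
O = -1316
u(v) = 1238 (u(v) = -3 + 1241 = 1238)
Q(b) = -1237 (Q(b) = -1237/(4 - 3) = -1237/1 = -1237*1 = -1237)
Q(P)/2048354 - 1813613/u(O) = -1237/2048354 - 1813613/1238 = -928730743602/633965563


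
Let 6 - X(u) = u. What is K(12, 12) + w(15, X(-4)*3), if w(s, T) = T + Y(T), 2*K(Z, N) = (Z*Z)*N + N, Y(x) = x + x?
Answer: 960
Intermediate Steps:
Y(x) = 2*x
X(u) = 6 - u
K(Z, N) = N/2 + N*Z**2/2 (K(Z, N) = ((Z*Z)*N + N)/2 = (Z**2*N + N)/2 = (N*Z**2 + N)/2 = (N + N*Z**2)/2 = N/2 + N*Z**2/2)
w(s, T) = 3*T (w(s, T) = T + 2*T = 3*T)
K(12, 12) + w(15, X(-4)*3) = (1/2)*12*(1 + 12**2) + 3*((6 - 1*(-4))*3) = (1/2)*12*(1 + 144) + 3*((6 + 4)*3) = (1/2)*12*145 + 3*(10*3) = 870 + 3*30 = 870 + 90 = 960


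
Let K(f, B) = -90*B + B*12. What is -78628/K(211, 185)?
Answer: 39314/7215 ≈ 5.4489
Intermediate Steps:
K(f, B) = -78*B (K(f, B) = -90*B + 12*B = -78*B)
-78628/K(211, 185) = -78628/((-78*185)) = -78628/(-14430) = -78628*(-1/14430) = 39314/7215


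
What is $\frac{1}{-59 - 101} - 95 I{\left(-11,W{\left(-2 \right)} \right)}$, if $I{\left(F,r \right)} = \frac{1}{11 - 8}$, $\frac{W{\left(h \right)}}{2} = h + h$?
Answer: $- \frac{15203}{480} \approx -31.673$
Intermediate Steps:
$W{\left(h \right)} = 4 h$ ($W{\left(h \right)} = 2 \left(h + h\right) = 2 \cdot 2 h = 4 h$)
$I{\left(F,r \right)} = \frac{1}{3}$
$\frac{1}{-59 - 101} - 95 I{\left(-11,W{\left(-2 \right)} \right)} = \frac{1}{-59 - 101} - \frac{95}{3} = \frac{1}{-160} - \frac{95}{3} = - \frac{1}{160} - \frac{95}{3} = - \frac{15203}{480}$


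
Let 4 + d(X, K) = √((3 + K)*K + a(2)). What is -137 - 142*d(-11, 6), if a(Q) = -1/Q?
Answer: 431 - 71*√214 ≈ -607.64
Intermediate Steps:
d(X, K) = -4 + √(-½ + K*(3 + K)) (d(X, K) = -4 + √((3 + K)*K - 1/2) = -4 + √(K*(3 + K) - 1*½) = -4 + √(K*(3 + K) - ½) = -4 + √(-½ + K*(3 + K)))
-137 - 142*d(-11, 6) = -137 - 142*(-4 + √(-2 + 4*6² + 12*6)/2) = -137 - 142*(-4 + √(-2 + 4*36 + 72)/2) = -137 - 142*(-4 + √(-2 + 144 + 72)/2) = -137 - 142*(-4 + √214/2) = -137 + (568 - 71*√214) = 431 - 71*√214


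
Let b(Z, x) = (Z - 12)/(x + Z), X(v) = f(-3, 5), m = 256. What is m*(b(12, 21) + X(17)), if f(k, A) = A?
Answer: 1280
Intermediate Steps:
X(v) = 5
b(Z, x) = (-12 + Z)/(Z + x)
m*(b(12, 21) + X(17)) = 256*((-12 + 12)/(12 + 21) + 5) = 256*(0/33 + 5) = 256*((1/33)*0 + 5) = 256*(0 + 5) = 256*5 = 1280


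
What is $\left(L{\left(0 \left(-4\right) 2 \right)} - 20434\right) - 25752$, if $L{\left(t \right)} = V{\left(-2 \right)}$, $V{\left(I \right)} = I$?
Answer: $-46188$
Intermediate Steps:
$L{\left(t \right)} = -2$
$\left(L{\left(0 \left(-4\right) 2 \right)} - 20434\right) - 25752 = \left(-2 - 20434\right) - 25752 = -20436 - 25752 = -46188$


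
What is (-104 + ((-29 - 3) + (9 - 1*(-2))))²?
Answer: 15625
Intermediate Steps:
(-104 + ((-29 - 3) + (9 - 1*(-2))))² = (-104 + (-32 + (9 + 2)))² = (-104 + (-32 + 11))² = (-104 - 21)² = (-125)² = 15625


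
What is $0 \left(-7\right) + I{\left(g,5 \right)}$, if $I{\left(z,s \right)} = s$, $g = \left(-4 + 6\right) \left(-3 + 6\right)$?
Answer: $5$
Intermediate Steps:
$g = 6$ ($g = 2 \cdot 3 = 6$)
$0 \left(-7\right) + I{\left(g,5 \right)} = 0 \left(-7\right) + 5 = 0 + 5 = 5$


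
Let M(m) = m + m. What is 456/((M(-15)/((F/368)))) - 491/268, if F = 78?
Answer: -155759/30820 ≈ -5.0538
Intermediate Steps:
M(m) = 2*m
456/((M(-15)/((F/368)))) - 491/268 = 456/(((2*(-15))/((78/368)))) - 491/268 = 456/((-30/(78*(1/368)))) - 491*1/268 = 456/((-30/39/184)) - 491/268 = 456/((-30*184/39)) - 491/268 = 456/(-1840/13) - 491/268 = 456*(-13/1840) - 491/268 = -741/230 - 491/268 = -155759/30820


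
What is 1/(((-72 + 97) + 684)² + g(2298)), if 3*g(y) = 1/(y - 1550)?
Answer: 2244/1128016165 ≈ 1.9893e-6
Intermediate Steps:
g(y) = 1/(3*(-1550 + y)) (g(y) = 1/(3*(y - 1550)) = 1/(3*(-1550 + y)))
1/(((-72 + 97) + 684)² + g(2298)) = 1/(((-72 + 97) + 684)² + 1/(3*(-1550 + 2298))) = 1/((25 + 684)² + (⅓)/748) = 1/(709² + (⅓)*(1/748)) = 1/(502681 + 1/2244) = 1/(1128016165/2244) = 2244/1128016165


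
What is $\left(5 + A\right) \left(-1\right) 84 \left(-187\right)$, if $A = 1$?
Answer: $94248$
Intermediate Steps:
$\left(5 + A\right) \left(-1\right) 84 \left(-187\right) = \left(5 + 1\right) \left(-1\right) 84 \left(-187\right) = 6 \left(-1\right) 84 \left(-187\right) = \left(-6\right) 84 \left(-187\right) = \left(-504\right) \left(-187\right) = 94248$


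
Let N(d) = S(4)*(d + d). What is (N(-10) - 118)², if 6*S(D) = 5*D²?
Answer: 1331716/9 ≈ 1.4797e+5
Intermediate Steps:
S(D) = 5*D²/6 (S(D) = (5*D²)/6 = 5*D²/6)
N(d) = 80*d/3 (N(d) = ((⅚)*4²)*(d + d) = ((⅚)*16)*(2*d) = 40*(2*d)/3 = 80*d/3)
(N(-10) - 118)² = ((80/3)*(-10) - 118)² = (-800/3 - 118)² = (-1154/3)² = 1331716/9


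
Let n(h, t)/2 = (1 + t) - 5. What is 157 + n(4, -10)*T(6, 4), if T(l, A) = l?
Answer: -11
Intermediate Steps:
n(h, t) = -8 + 2*t (n(h, t) = 2*((1 + t) - 5) = 2*(-4 + t) = -8 + 2*t)
157 + n(4, -10)*T(6, 4) = 157 + (-8 + 2*(-10))*6 = 157 + (-8 - 20)*6 = 157 - 28*6 = 157 - 168 = -11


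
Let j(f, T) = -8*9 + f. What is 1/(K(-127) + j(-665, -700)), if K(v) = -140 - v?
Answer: -1/750 ≈ -0.0013333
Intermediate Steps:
j(f, T) = -72 + f
1/(K(-127) + j(-665, -700)) = 1/((-140 - 1*(-127)) + (-72 - 665)) = 1/((-140 + 127) - 737) = 1/(-13 - 737) = 1/(-750) = -1/750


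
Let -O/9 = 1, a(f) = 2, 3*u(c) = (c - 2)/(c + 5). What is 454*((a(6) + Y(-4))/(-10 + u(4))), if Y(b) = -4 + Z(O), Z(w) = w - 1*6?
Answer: 104193/134 ≈ 777.56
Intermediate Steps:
u(c) = (-2 + c)/(3*(5 + c)) (u(c) = ((c - 2)/(c + 5))/3 = ((-2 + c)/(5 + c))/3 = (-2 + c)/(3*(5 + c)))
O = -9 (O = -9*1 = -9)
Z(w) = -6 + w (Z(w) = w - 6 = -6 + w)
Y(b) = -19 (Y(b) = -4 + (-6 - 9) = -4 - 15 = -19)
454*((a(6) + Y(-4))/(-10 + u(4))) = 454*((2 - 19)/(-10 + (-2 + 4)/(3*(5 + 4)))) = 454*(-17/(-10 + (⅓)*2/9)) = 454*(-17/(-10 + (⅓)*(⅑)*2)) = 454*(-17/(-10 + 2/27)) = 454*(-17/(-268/27)) = 454*(-17*(-27/268)) = 454*(459/268) = 104193/134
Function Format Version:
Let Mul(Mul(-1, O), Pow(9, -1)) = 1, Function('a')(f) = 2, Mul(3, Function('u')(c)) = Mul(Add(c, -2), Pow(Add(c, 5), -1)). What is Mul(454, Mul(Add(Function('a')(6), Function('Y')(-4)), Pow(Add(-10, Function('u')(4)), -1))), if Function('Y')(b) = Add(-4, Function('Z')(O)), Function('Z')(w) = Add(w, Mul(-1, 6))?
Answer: Rational(104193, 134) ≈ 777.56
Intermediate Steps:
Function('u')(c) = Mul(Rational(1, 3), Pow(Add(5, c), -1), Add(-2, c)) (Function('u')(c) = Mul(Rational(1, 3), Mul(Add(c, -2), Pow(Add(c, 5), -1))) = Mul(Rational(1, 3), Mul(Add(-2, c), Pow(Add(5, c), -1))) = Mul(Rational(1, 3), Mul(Pow(Add(5, c), -1), Add(-2, c))) = Mul(Rational(1, 3), Pow(Add(5, c), -1), Add(-2, c)))
O = -9 (O = Mul(-9, 1) = -9)
Function('Z')(w) = Add(-6, w) (Function('Z')(w) = Add(w, -6) = Add(-6, w))
Function('Y')(b) = -19 (Function('Y')(b) = Add(-4, Add(-6, -9)) = Add(-4, -15) = -19)
Mul(454, Mul(Add(Function('a')(6), Function('Y')(-4)), Pow(Add(-10, Function('u')(4)), -1))) = Mul(454, Mul(Add(2, -19), Pow(Add(-10, Mul(Rational(1, 3), Pow(Add(5, 4), -1), Add(-2, 4))), -1))) = Mul(454, Mul(-17, Pow(Add(-10, Mul(Rational(1, 3), Pow(9, -1), 2)), -1))) = Mul(454, Mul(-17, Pow(Add(-10, Mul(Rational(1, 3), Rational(1, 9), 2)), -1))) = Mul(454, Mul(-17, Pow(Add(-10, Rational(2, 27)), -1))) = Mul(454, Mul(-17, Pow(Rational(-268, 27), -1))) = Mul(454, Mul(-17, Rational(-27, 268))) = Mul(454, Rational(459, 268)) = Rational(104193, 134)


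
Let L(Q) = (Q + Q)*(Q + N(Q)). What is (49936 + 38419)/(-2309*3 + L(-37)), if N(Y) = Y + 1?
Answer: -17671/305 ≈ -57.938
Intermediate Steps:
N(Y) = 1 + Y
L(Q) = 2*Q*(1 + 2*Q) (L(Q) = (Q + Q)*(Q + (1 + Q)) = (2*Q)*(1 + 2*Q) = 2*Q*(1 + 2*Q))
(49936 + 38419)/(-2309*3 + L(-37)) = (49936 + 38419)/(-2309*3 + 2*(-37)*(1 + 2*(-37))) = 88355/(-6927 + 2*(-37)*(1 - 74)) = 88355/(-6927 + 2*(-37)*(-73)) = 88355/(-6927 + 5402) = 88355/(-1525) = 88355*(-1/1525) = -17671/305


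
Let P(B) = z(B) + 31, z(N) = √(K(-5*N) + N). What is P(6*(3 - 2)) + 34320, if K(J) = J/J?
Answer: 34351 + √7 ≈ 34354.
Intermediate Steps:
K(J) = 1
z(N) = √(1 + N)
P(B) = 31 + √(1 + B) (P(B) = √(1 + B) + 31 = 31 + √(1 + B))
P(6*(3 - 2)) + 34320 = (31 + √(1 + 6*(3 - 2))) + 34320 = (31 + √(1 + 6*1)) + 34320 = (31 + √(1 + 6)) + 34320 = (31 + √7) + 34320 = 34351 + √7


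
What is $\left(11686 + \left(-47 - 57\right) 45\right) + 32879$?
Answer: $39885$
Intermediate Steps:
$\left(11686 + \left(-47 - 57\right) 45\right) + 32879 = \left(11686 - 4680\right) + 32879 = 7006 + 32879 = 39885$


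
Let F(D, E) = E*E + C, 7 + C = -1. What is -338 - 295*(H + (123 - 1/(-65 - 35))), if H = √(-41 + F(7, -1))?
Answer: -732519/20 - 1180*I*√3 ≈ -36626.0 - 2043.8*I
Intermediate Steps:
C = -8 (C = -7 - 1 = -8)
F(D, E) = -8 + E² (F(D, E) = E*E - 8 = E² - 8 = -8 + E²)
H = 4*I*√3 (H = √(-41 + (-8 + (-1)²)) = √(-41 + (-8 + 1)) = √(-41 - 7) = √(-48) = 4*I*√3 ≈ 6.9282*I)
-338 - 295*(H + (123 - 1/(-65 - 35))) = -338 - 295*(4*I*√3 + (123 - 1/(-65 - 35))) = -338 - 295*(4*I*√3 + (123 - 1/(-100))) = -338 - 295*(4*I*√3 + (123 - 1*(-1/100))) = -338 - 295*(4*I*√3 + (123 + 1/100)) = -338 - 295*(4*I*√3 + 12301/100) = -338 - 295*(12301/100 + 4*I*√3) = -338 + (-725759/20 - 1180*I*√3) = -732519/20 - 1180*I*√3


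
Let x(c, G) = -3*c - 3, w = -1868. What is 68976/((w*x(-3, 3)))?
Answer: -2874/467 ≈ -6.1542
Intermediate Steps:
x(c, G) = -3 - 3*c
68976/((w*x(-3, 3))) = 68976/((-1868*(-3 - 3*(-3)))) = 68976/((-1868*(-3 + 9))) = 68976/((-1868*6)) = 68976/(-11208) = 68976*(-1/11208) = -2874/467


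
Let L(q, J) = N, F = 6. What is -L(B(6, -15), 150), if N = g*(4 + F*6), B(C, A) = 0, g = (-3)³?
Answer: 1080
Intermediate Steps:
g = -27
N = -1080 (N = -27*(4 + 6*6) = -27*(4 + 36) = -27*40 = -1080)
L(q, J) = -1080
-L(B(6, -15), 150) = -1*(-1080) = 1080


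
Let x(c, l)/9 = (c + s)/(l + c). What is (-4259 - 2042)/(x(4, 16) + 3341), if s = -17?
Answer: -126020/66703 ≈ -1.8893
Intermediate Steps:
x(c, l) = 9*(-17 + c)/(c + l) (x(c, l) = 9*((c - 17)/(l + c)) = 9*((-17 + c)/(c + l)) = 9*(-17 + c)/(c + l))
(-4259 - 2042)/(x(4, 16) + 3341) = (-4259 - 2042)/(9*(-17 + 4)/(4 + 16) + 3341) = -6301/(9*(-13)/20 + 3341) = -6301/(9*(1/20)*(-13) + 3341) = -6301/(-117/20 + 3341) = -6301/66703/20 = -6301*20/66703 = -126020/66703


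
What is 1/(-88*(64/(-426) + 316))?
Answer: -213/5920288 ≈ -3.5978e-5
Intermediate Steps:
1/(-88*(64/(-426) + 316)) = 1/(-88*(64*(-1/426) + 316)) = 1/(-88*(-32/213 + 316)) = 1/(-88*67276/213) = 1/(-5920288/213) = -213/5920288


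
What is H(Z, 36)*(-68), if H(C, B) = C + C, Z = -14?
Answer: 1904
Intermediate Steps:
H(C, B) = 2*C
H(Z, 36)*(-68) = (2*(-14))*(-68) = -28*(-68) = 1904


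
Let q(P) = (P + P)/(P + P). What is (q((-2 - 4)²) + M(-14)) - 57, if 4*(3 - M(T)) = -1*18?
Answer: -97/2 ≈ -48.500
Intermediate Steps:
q(P) = 1 (q(P) = (2*P)/((2*P)) = (2*P)*(1/(2*P)) = 1)
M(T) = 15/2 (M(T) = 3 - (-1)*18/4 = 3 - ¼*(-18) = 3 + 9/2 = 15/2)
(q((-2 - 4)²) + M(-14)) - 57 = (1 + 15/2) - 57 = 17/2 - 57 = -97/2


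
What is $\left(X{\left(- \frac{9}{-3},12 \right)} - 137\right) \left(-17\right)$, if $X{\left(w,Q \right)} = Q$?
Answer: $2125$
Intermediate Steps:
$\left(X{\left(- \frac{9}{-3},12 \right)} - 137\right) \left(-17\right) = \left(12 - 137\right) \left(-17\right) = \left(-125\right) \left(-17\right) = 2125$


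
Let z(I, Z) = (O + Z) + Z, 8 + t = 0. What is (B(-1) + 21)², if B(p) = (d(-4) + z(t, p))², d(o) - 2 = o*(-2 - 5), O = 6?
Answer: 1385329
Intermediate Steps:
t = -8 (t = -8 + 0 = -8)
z(I, Z) = 6 + 2*Z (z(I, Z) = (6 + Z) + Z = 6 + 2*Z)
d(o) = 2 - 7*o (d(o) = 2 + o*(-2 - 5) = 2 + o*(-7) = 2 - 7*o)
B(p) = (36 + 2*p)² (B(p) = ((2 - 7*(-4)) + (6 + 2*p))² = ((2 + 28) + (6 + 2*p))² = (30 + (6 + 2*p))² = (36 + 2*p)²)
(B(-1) + 21)² = (4*(18 - 1)² + 21)² = (4*17² + 21)² = (4*289 + 21)² = (1156 + 21)² = 1177² = 1385329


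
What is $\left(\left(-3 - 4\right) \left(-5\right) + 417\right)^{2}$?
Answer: $204304$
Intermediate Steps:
$\left(\left(-3 - 4\right) \left(-5\right) + 417\right)^{2} = \left(\left(-7\right) \left(-5\right) + 417\right)^{2} = \left(35 + 417\right)^{2} = 452^{2} = 204304$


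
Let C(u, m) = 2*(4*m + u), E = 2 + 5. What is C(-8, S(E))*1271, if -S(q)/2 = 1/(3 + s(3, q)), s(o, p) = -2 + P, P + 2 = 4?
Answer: -81344/3 ≈ -27115.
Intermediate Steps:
P = 2 (P = -2 + 4 = 2)
E = 7
s(o, p) = 0 (s(o, p) = -2 + 2 = 0)
S(q) = -2/3 (S(q) = -2/(3 + 0) = -2/3)
C(u, m) = 2*u + 8*m (C(u, m) = 2*(u + 4*m) = 2*u + 8*m)
C(-8, S(E))*1271 = (2*(-8) + 8*(-2/3))*1271 = (-16 - 16/3)*1271 = -64/3*1271 = -81344/3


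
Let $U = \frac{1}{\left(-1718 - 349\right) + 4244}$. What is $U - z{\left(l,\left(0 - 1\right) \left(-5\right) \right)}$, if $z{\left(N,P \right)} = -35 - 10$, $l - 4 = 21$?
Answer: $\frac{97966}{2177} \approx 45.0$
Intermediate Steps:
$l = 25$ ($l = 4 + 21 = 25$)
$z{\left(N,P \right)} = -45$
$U = \frac{1}{2177}$ ($U = \frac{1}{-2067 + 4244} = \frac{1}{2177} \approx 0.00045935$)
$U - z{\left(l,\left(0 - 1\right) \left(-5\right) \right)} = \frac{1}{2177} - -45 = \frac{1}{2177} + 45 = \frac{97966}{2177}$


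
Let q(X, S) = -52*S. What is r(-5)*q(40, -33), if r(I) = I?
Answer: -8580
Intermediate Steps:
r(-5)*q(40, -33) = -(-260)*(-33) = -5*1716 = -8580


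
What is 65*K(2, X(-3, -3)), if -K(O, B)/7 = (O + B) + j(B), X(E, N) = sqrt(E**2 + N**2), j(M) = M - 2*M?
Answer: -910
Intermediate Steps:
j(M) = -M
K(O, B) = -7*O (K(O, B) = -7*((O + B) - B) = -7*((B + O) - B) = -7*O)
65*K(2, X(-3, -3)) = 65*(-7*2) = 65*(-14) = -910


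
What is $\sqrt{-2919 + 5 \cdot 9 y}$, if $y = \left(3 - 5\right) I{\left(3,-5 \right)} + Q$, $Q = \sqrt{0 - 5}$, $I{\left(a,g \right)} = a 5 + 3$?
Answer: $\sqrt{-4539 + 45 i \sqrt{5}} \approx 0.7467 + 67.376 i$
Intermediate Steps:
$I{\left(a,g \right)} = 3 + 5 a$ ($I{\left(a,g \right)} = 5 a + 3 = 3 + 5 a$)
$Q = i \sqrt{5}$ ($Q = \sqrt{-5} = i \sqrt{5} \approx 2.2361 i$)
$y = -36 + i \sqrt{5}$ ($y = \left(3 - 5\right) \left(3 + 5 \cdot 3\right) + i \sqrt{5} = - 2 \left(3 + 15\right) + i \sqrt{5} = \left(-2\right) 18 + i \sqrt{5} = -36 + i \sqrt{5} \approx -36.0 + 2.2361 i$)
$\sqrt{-2919 + 5 \cdot 9 y} = \sqrt{-2919 + 5 \cdot 9 \left(-36 + i \sqrt{5}\right)} = \sqrt{-2919 + 45 \left(-36 + i \sqrt{5}\right)} = \sqrt{-2919 - \left(1620 - 45 i \sqrt{5}\right)} = \sqrt{-4539 + 45 i \sqrt{5}}$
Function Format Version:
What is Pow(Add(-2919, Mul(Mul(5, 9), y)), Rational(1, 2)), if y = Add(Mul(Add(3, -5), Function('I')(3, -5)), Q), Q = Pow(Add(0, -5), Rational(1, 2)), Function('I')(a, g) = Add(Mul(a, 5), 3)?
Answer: Pow(Add(-4539, Mul(45, I, Pow(5, Rational(1, 2)))), Rational(1, 2)) ≈ Add(0.7467, Mul(67.376, I))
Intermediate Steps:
Function('I')(a, g) = Add(3, Mul(5, a)) (Function('I')(a, g) = Add(Mul(5, a), 3) = Add(3, Mul(5, a)))
Q = Mul(I, Pow(5, Rational(1, 2))) (Q = Pow(-5, Rational(1, 2)) = Mul(I, Pow(5, Rational(1, 2))) ≈ Mul(2.2361, I))
y = Add(-36, Mul(I, Pow(5, Rational(1, 2)))) (y = Add(Mul(Add(3, -5), Add(3, Mul(5, 3))), Mul(I, Pow(5, Rational(1, 2)))) = Add(Mul(-2, Add(3, 15)), Mul(I, Pow(5, Rational(1, 2)))) = Add(Mul(-2, 18), Mul(I, Pow(5, Rational(1, 2)))) = Add(-36, Mul(I, Pow(5, Rational(1, 2)))) ≈ Add(-36.000, Mul(2.2361, I)))
Pow(Add(-2919, Mul(Mul(5, 9), y)), Rational(1, 2)) = Pow(Add(-2919, Mul(Mul(5, 9), Add(-36, Mul(I, Pow(5, Rational(1, 2)))))), Rational(1, 2)) = Pow(Add(-2919, Mul(45, Add(-36, Mul(I, Pow(5, Rational(1, 2)))))), Rational(1, 2)) = Pow(Add(-2919, Add(-1620, Mul(45, I, Pow(5, Rational(1, 2))))), Rational(1, 2)) = Pow(Add(-4539, Mul(45, I, Pow(5, Rational(1, 2)))), Rational(1, 2))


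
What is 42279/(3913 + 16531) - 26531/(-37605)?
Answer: 2132301559/768796620 ≈ 2.7736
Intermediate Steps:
42279/(3913 + 16531) - 26531/(-37605) = 42279/20444 - 26531*(-1/37605) = 42279*(1/20444) + 26531/37605 = 42279/20444 + 26531/37605 = 2132301559/768796620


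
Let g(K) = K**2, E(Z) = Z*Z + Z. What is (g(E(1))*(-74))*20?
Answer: -5920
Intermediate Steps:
E(Z) = Z + Z**2 (E(Z) = Z**2 + Z = Z + Z**2)
(g(E(1))*(-74))*20 = ((1*(1 + 1))**2*(-74))*20 = ((1*2)**2*(-74))*20 = (2**2*(-74))*20 = (4*(-74))*20 = -296*20 = -5920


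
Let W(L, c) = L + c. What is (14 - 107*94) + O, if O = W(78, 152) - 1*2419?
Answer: -12233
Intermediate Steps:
O = -2189 (O = (78 + 152) - 1*2419 = 230 - 2419 = -2189)
(14 - 107*94) + O = (14 - 107*94) - 2189 = (14 - 10058) - 2189 = -10044 - 2189 = -12233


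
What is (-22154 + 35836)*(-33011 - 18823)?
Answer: -709192788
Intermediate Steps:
(-22154 + 35836)*(-33011 - 18823) = 13682*(-51834) = -709192788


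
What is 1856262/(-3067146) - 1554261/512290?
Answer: -953014978181/261878037390 ≈ -3.6392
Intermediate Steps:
1856262/(-3067146) - 1554261/512290 = 1856262*(-1/3067146) - 1554261*1/512290 = -309377/511191 - 1554261/512290 = -953014978181/261878037390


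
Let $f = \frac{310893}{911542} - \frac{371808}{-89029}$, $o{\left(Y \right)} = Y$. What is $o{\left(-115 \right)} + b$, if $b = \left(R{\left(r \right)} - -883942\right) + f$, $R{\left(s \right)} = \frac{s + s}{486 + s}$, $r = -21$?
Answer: $\frac{11117555786485637893}{12578819271290} \approx 8.8383 \cdot 10^{5}$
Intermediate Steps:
$R{\left(s \right)} = \frac{2 s}{486 + s}$
$f = \frac{366597100833}{81153672718}$ ($f = 310893 \cdot \frac{1}{911542} - - \frac{371808}{89029} = \frac{310893}{911542} + \frac{371808}{89029} = \frac{366597100833}{81153672718} \approx 4.5173$)
$b = \frac{11119002350701836243}{12578819271290}$ ($b = \left(2 \left(-21\right) \frac{1}{486 - 21} - -883942\right) + \frac{366597100833}{81153672718} = \left(2 \left(-21\right) \frac{1}{465} + 883942\right) + \frac{366597100833}{81153672718} = \left(- \frac{14}{155} + 883942\right) + \frac{366597100833}{81153672718} = \frac{137010996}{155} + \frac{366597100833}{81153672718} = \frac{11119002350701836243}{12578819271290} \approx 8.8395 \cdot 10^{5}$)
$o{\left(-115 \right)} + b = -115 + \frac{11119002350701836243}{12578819271290} = \frac{11117555786485637893}{12578819271290}$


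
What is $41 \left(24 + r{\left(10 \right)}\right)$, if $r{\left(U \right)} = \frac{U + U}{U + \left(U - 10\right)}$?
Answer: $1066$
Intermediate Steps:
$r{\left(U \right)} = \frac{2 U}{-10 + 2 U}$ ($r{\left(U \right)} = \frac{2 U}{U + \left(-10 + U\right)} = \frac{2 U}{-10 + 2 U}$)
$41 \left(24 + r{\left(10 \right)}\right) = 41 \left(24 + \frac{10}{-5 + 10}\right) = 41 \left(24 + \frac{10}{5}\right) = 41 \left(24 + 10 \cdot \frac{1}{5}\right) = 41 \left(24 + 2\right) = 41 \cdot 26 = 1066$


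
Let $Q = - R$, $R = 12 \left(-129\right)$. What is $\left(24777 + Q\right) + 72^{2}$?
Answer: $31509$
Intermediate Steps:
$R = -1548$
$Q = 1548$ ($Q = \left(-1\right) \left(-1548\right) = 1548$)
$\left(24777 + Q\right) + 72^{2} = \left(24777 + 1548\right) + 72^{2} = 26325 + 5184 = 31509$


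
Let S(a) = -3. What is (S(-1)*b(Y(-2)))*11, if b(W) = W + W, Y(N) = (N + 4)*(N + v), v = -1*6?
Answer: 1056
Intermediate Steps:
v = -6
Y(N) = (-6 + N)*(4 + N) (Y(N) = (N + 4)*(N - 6) = (4 + N)*(-6 + N) = (-6 + N)*(4 + N))
b(W) = 2*W
(S(-1)*b(Y(-2)))*11 = -6*(-24 + (-2)**2 - 2*(-2))*11 = -6*(-24 + 4 + 4)*11 = -6*(-16)*11 = -3*(-32)*11 = 96*11 = 1056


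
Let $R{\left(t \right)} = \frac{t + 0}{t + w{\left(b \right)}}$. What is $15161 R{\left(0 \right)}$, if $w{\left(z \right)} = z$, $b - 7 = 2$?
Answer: $0$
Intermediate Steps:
$b = 9$ ($b = 7 + 2 = 9$)
$R{\left(t \right)} = \frac{t}{9 + t}$ ($R{\left(t \right)} = \frac{t + 0}{t + 9} = \frac{t}{9 + t}$)
$15161 R{\left(0 \right)} = 15161 \frac{0}{9 + 0} = 15161 \cdot \frac{0}{9} = 15161 \cdot 0 \cdot \frac{1}{9} = 15161 \cdot 0 = 0$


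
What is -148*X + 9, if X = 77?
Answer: -11387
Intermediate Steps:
-148*X + 9 = -148*77 + 9 = -11396 + 9 = -11387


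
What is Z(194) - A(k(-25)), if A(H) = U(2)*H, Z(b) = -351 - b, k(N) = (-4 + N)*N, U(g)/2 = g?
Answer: -3445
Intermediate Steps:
U(g) = 2*g
k(N) = N*(-4 + N)
A(H) = 4*H (A(H) = (2*2)*H = 4*H)
Z(194) - A(k(-25)) = (-351 - 1*194) - 4*(-25*(-4 - 25)) = (-351 - 194) - 4*(-25*(-29)) = -545 - 4*725 = -545 - 1*2900 = -545 - 2900 = -3445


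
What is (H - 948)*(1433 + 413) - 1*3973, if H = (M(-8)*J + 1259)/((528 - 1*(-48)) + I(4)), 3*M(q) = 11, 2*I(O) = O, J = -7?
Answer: -1517286427/867 ≈ -1.7500e+6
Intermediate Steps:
I(O) = O/2
M(q) = 11/3 (M(q) = (⅓)*11 = 11/3)
H = 1850/867 (H = ((11/3)*(-7) + 1259)/((528 - 1*(-48)) + (½)*4) = (-77/3 + 1259)/((528 + 48) + 2) = 3700/(3*(576 + 2)) = (3700/3)/578 = (3700/3)*(1/578) = 1850/867 ≈ 2.1338)
(H - 948)*(1433 + 413) - 1*3973 = (1850/867 - 948)*(1433 + 413) - 1*3973 = -820066/867*1846 - 3973 = -1513841836/867 - 3973 = -1517286427/867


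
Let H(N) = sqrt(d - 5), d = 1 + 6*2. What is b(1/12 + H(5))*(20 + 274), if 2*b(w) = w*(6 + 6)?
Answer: 147 + 3528*sqrt(2) ≈ 5136.3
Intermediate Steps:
d = 13 (d = 1 + 12 = 13)
H(N) = 2*sqrt(2) (H(N) = sqrt(13 - 5) = sqrt(8) = 2*sqrt(2))
b(w) = 6*w (b(w) = (w*(6 + 6))/2 = (w*12)/2 = (12*w)/2 = 6*w)
b(1/12 + H(5))*(20 + 274) = (6*(1/12 + 2*sqrt(2)))*(20 + 274) = (6*(1/12 + 2*sqrt(2)))*294 = (1/2 + 12*sqrt(2))*294 = 147 + 3528*sqrt(2)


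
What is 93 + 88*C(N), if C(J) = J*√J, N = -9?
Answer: 93 - 2376*I ≈ 93.0 - 2376.0*I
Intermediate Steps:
C(J) = J^(3/2)
93 + 88*C(N) = 93 + 88*(-9)^(3/2) = 93 + 88*(-27*I) = 93 - 2376*I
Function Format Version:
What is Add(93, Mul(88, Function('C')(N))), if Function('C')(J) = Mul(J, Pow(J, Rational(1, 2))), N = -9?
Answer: Add(93, Mul(-2376, I)) ≈ Add(93.000, Mul(-2376.0, I))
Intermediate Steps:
Function('C')(J) = Pow(J, Rational(3, 2))
Add(93, Mul(88, Function('C')(N))) = Add(93, Mul(88, Pow(-9, Rational(3, 2)))) = Add(93, Mul(88, Mul(-27, I))) = Add(93, Mul(-2376, I))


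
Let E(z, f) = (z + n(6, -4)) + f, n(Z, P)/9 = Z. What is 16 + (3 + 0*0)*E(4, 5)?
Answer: 205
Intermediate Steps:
n(Z, P) = 9*Z
E(z, f) = 54 + f + z (E(z, f) = (z + 9*6) + f = (z + 54) + f = (54 + z) + f = 54 + f + z)
16 + (3 + 0*0)*E(4, 5) = 16 + (3 + 0*0)*(54 + 5 + 4) = 16 + (3 + 0)*63 = 16 + 3*63 = 16 + 189 = 205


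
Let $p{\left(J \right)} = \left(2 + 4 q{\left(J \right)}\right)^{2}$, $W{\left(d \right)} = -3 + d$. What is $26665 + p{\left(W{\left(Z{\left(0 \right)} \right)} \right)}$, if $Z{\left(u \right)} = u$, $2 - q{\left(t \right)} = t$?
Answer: $27149$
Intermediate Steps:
$q{\left(t \right)} = 2 - t$
$p{\left(J \right)} = \left(10 - 4 J\right)^{2}$ ($p{\left(J \right)} = \left(2 + 4 \left(2 - J\right)\right)^{2} = \left(2 - \left(-8 + 4 J\right)\right)^{2} = \left(10 - 4 J\right)^{2}$)
$26665 + p{\left(W{\left(Z{\left(0 \right)} \right)} \right)} = 26665 + 4 \left(-5 + 2 \left(-3 + 0\right)\right)^{2} = 26665 + 4 \left(-5 + 2 \left(-3\right)\right)^{2} = 26665 + 4 \left(-5 - 6\right)^{2} = 26665 + 4 \left(-11\right)^{2} = 26665 + 4 \cdot 121 = 26665 + 484 = 27149$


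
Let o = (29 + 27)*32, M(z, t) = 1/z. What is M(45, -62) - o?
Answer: -80639/45 ≈ -1792.0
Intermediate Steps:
o = 1792 (o = 56*32 = 1792)
M(45, -62) - o = 1/45 - 1*1792 = 1/45 - 1792 = -80639/45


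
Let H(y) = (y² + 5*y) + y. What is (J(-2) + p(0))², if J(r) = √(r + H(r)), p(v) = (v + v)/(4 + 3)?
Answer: -10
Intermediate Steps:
H(y) = y² + 6*y
p(v) = 2*v/7 (p(v) = (2*v)/7 = (2*v)*(⅐) = 2*v/7)
J(r) = √(r + r*(6 + r))
(J(-2) + p(0))² = (√(-2*(7 - 2)) + (2/7)*0)² = (√(-2*5) + 0)² = (√(-10) + 0)² = (I*√10 + 0)² = (I*√10)² = -10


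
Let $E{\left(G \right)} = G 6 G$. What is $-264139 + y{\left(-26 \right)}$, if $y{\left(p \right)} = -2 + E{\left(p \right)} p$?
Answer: $-369597$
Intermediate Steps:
$E{\left(G \right)} = 6 G^{2}$ ($E{\left(G \right)} = 6 G G = 6 G^{2}$)
$y{\left(p \right)} = -2 + 6 p^{3}$ ($y{\left(p \right)} = -2 + 6 p^{2} p = -2 + 6 p^{3}$)
$-264139 + y{\left(-26 \right)} = -264139 + \left(-2 + 6 \left(-26\right)^{3}\right) = -264139 + \left(-2 + 6 \left(-17576\right)\right) = -264139 - 105458 = -369597$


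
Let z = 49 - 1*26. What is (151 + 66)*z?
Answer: 4991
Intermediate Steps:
z = 23 (z = 49 - 26 = 23)
(151 + 66)*z = (151 + 66)*23 = 217*23 = 4991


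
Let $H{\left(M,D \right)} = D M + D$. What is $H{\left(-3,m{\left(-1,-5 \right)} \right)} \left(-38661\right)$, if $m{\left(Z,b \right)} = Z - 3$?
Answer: $-309288$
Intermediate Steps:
$m{\left(Z,b \right)} = -3 + Z$
$H{\left(M,D \right)} = D + D M$
$H{\left(-3,m{\left(-1,-5 \right)} \right)} \left(-38661\right) = \left(-3 - 1\right) \left(1 - 3\right) \left(-38661\right) = \left(-4\right) \left(-2\right) \left(-38661\right) = 8 \left(-38661\right) = -309288$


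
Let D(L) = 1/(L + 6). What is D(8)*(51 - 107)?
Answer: -4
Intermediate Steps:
D(L) = 1/(6 + L)
D(8)*(51 - 107) = (51 - 107)/(6 + 8) = -56/14 = (1/14)*(-56) = -4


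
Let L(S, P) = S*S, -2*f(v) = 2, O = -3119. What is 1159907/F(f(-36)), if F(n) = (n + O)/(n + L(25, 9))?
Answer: -1159907/5 ≈ -2.3198e+5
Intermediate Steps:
f(v) = -1 (f(v) = -½*2 = -1)
L(S, P) = S²
F(n) = (-3119 + n)/(625 + n) (F(n) = (n - 3119)/(n + 25²) = (-3119 + n)/(n + 625) = (-3119 + n)/(625 + n))
1159907/F(f(-36)) = 1159907/(((-3119 - 1)/(625 - 1))) = 1159907/((-3120/624)) = 1159907/(((1/624)*(-3120))) = 1159907/(-5) = 1159907*(-⅕) = -1159907/5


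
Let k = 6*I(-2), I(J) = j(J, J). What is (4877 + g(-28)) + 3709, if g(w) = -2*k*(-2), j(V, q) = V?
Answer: 8538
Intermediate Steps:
I(J) = J
k = -12 (k = 6*(-2) = -12)
g(w) = -48 (g(w) = -2*(-12)*(-2) = 24*(-2) = -48)
(4877 + g(-28)) + 3709 = (4877 - 48) + 3709 = 4829 + 3709 = 8538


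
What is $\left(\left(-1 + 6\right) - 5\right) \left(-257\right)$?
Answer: $0$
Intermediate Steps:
$\left(\left(-1 + 6\right) - 5\right) \left(-257\right) = \left(5 - 5\right) \left(-257\right) = 0 \left(-257\right) = 0$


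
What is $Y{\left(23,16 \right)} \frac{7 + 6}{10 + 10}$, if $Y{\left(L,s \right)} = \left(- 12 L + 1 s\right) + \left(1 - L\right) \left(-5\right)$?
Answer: $- \frac{195}{2} \approx -97.5$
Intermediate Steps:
$Y{\left(L,s \right)} = -5 + s - 7 L$ ($Y{\left(L,s \right)} = \left(- 12 L + s\right) + \left(-5 + 5 L\right) = \left(s - 12 L\right) + \left(-5 + 5 L\right) = -5 + s - 7 L$)
$Y{\left(23,16 \right)} \frac{7 + 6}{10 + 10} = \left(-5 + 16 - 161\right) \frac{7 + 6}{10 + 10} = \left(-5 + 16 - 161\right) \frac{13}{20} = - 150 \cdot 13 \cdot \frac{1}{20} = \left(-150\right) \frac{13}{20} = - \frac{195}{2}$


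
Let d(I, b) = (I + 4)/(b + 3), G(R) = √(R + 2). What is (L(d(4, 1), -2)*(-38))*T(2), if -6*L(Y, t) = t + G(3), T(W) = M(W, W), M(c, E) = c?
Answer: -76/3 + 38*√5/3 ≈ 2.9902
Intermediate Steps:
G(R) = √(2 + R)
T(W) = W
d(I, b) = (4 + I)/(3 + b)
L(Y, t) = -t/6 - √5/6 (L(Y, t) = -(t + √(2 + 3))/6 = -(t + √5)/6 = -t/6 - √5/6)
(L(d(4, 1), -2)*(-38))*T(2) = ((-⅙*(-2) - √5/6)*(-38))*2 = ((⅓ - √5/6)*(-38))*2 = (-38/3 + 19*√5/3)*2 = -76/3 + 38*√5/3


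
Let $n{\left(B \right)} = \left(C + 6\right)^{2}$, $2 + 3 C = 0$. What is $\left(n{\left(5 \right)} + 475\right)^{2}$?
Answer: $\frac{20529961}{81} \approx 2.5346 \cdot 10^{5}$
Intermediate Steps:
$C = - \frac{2}{3}$ ($C = - \frac{2}{3} + \frac{1}{3} \cdot 0 = - \frac{2}{3} + 0 = - \frac{2}{3} \approx -0.66667$)
$n{\left(B \right)} = \frac{256}{9}$ ($n{\left(B \right)} = \left(- \frac{2}{3} + 6\right)^{2} = \left(\frac{16}{3}\right)^{2} = \frac{256}{9}$)
$\left(n{\left(5 \right)} + 475\right)^{2} = \left(\frac{256}{9} + 475\right)^{2} = \left(\frac{4531}{9}\right)^{2} = \frac{20529961}{81}$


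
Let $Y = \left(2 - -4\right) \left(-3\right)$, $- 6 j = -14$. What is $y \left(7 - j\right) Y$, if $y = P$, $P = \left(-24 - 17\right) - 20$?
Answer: $5124$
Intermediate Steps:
$P = -61$ ($P = -41 - 20 = -61$)
$j = \frac{7}{3}$ ($j = \left(- \frac{1}{6}\right) \left(-14\right) = \frac{7}{3} \approx 2.3333$)
$y = -61$
$Y = -18$ ($Y = \left(2 + 4\right) \left(-3\right) = 6 \left(-3\right) = -18$)
$y \left(7 - j\right) Y = - 61 \left(7 - \frac{7}{3}\right) \left(-18\right) = \left(-61\right) \frac{14}{3} \left(-18\right) = \left(- \frac{854}{3}\right) \left(-18\right) = 5124$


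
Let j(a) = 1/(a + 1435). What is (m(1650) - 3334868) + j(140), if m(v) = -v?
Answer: -5255015849/1575 ≈ -3.3365e+6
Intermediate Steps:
j(a) = 1/(1435 + a)
(m(1650) - 3334868) + j(140) = (-1*1650 - 3334868) + 1/(1435 + 140) = (-1650 - 3334868) + 1/1575 = -3336518 + 1/1575 = -5255015849/1575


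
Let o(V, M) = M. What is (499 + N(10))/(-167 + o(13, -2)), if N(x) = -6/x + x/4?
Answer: -5009/1690 ≈ -2.9639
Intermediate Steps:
N(x) = -6/x + x/4 (N(x) = -6/x + x*(¼) = -6/x + x/4)
(499 + N(10))/(-167 + o(13, -2)) = (499 + (-6/10 + (¼)*10))/(-167 - 2) = (499 + (-6*⅒ + 5/2))/(-169) = (499 + (-⅗ + 5/2))*(-1/169) = (499 + 19/10)*(-1/169) = (5009/10)*(-1/169) = -5009/1690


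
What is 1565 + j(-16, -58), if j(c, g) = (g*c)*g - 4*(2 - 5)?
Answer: -52247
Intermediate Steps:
j(c, g) = 12 + c*g**2 (j(c, g) = (c*g)*g - 4*(-3) = c*g**2 + 12 = 12 + c*g**2)
1565 + j(-16, -58) = 1565 + (12 - 16*(-58)**2) = 1565 + (12 - 16*3364) = 1565 + (12 - 53824) = 1565 - 53812 = -52247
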